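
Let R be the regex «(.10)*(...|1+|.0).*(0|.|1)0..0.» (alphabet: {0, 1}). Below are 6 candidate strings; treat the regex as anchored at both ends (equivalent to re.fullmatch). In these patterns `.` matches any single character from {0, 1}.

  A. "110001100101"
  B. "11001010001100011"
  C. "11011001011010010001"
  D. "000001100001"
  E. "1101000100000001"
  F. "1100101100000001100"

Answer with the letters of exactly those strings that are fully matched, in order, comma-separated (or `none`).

A, D, E, F

A → match
B → no match
C → no match
D → match
E → match
F → match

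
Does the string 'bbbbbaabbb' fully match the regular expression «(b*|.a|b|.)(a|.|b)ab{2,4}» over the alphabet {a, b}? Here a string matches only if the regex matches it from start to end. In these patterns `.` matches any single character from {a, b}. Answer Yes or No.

Yes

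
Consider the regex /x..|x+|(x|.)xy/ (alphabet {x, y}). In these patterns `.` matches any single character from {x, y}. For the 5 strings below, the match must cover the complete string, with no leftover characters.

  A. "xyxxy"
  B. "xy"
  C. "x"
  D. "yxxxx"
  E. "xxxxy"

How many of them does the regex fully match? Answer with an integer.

A → no match
B → no match
C → match
D → no match
E → no match
Total matched: 1

1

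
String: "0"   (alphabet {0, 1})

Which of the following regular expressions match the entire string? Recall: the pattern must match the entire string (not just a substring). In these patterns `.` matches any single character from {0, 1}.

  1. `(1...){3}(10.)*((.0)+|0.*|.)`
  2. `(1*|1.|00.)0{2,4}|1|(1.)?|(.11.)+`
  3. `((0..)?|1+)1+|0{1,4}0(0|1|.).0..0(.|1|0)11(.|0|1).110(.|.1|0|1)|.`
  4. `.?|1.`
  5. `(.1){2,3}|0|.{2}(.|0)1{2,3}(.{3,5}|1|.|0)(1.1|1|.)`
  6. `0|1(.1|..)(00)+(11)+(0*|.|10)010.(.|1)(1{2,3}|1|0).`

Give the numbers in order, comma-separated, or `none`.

3, 4, 5, 6

1 → no match — must start with "1"
2 → no match
3 → match
4 → match
5 → match
6 → match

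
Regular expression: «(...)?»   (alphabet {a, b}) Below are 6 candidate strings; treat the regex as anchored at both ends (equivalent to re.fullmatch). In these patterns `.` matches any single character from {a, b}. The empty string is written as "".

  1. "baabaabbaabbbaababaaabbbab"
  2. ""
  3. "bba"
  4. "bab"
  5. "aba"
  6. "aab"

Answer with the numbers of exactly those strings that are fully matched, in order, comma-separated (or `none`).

1 → no match
2 → match
3 → match
4 → match
5 → match
6 → match

2, 3, 4, 5, 6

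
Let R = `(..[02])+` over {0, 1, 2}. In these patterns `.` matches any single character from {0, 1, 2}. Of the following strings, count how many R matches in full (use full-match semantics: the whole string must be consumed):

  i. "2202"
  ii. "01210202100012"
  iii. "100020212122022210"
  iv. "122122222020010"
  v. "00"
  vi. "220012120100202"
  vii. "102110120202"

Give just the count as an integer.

4

i → no match
ii → no match
iii → match
iv → match
v → no match
vi → match
vii → match
Total matched: 4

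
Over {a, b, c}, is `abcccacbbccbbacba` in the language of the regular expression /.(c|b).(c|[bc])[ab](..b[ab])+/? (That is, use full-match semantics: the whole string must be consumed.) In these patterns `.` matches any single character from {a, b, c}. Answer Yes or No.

No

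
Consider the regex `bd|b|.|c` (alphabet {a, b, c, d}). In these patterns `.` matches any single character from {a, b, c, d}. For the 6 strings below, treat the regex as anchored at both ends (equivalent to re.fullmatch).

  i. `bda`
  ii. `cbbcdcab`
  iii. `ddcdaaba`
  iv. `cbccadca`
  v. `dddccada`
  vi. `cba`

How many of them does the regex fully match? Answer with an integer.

i → no match
ii → no match
iii → no match
iv → no match
v → no match
vi → no match
Total matched: 0

0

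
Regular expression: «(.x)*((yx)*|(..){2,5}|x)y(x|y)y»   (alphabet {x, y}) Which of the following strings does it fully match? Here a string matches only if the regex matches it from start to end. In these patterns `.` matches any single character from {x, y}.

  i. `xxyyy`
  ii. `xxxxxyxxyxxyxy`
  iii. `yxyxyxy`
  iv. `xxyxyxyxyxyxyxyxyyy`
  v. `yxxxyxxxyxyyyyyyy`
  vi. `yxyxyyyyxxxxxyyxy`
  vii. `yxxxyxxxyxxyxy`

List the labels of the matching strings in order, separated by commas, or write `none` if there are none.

i, iii, iv, v, vi, vii

i → match
ii → no match
iii → match
iv → match
v → match
vi → match
vii → match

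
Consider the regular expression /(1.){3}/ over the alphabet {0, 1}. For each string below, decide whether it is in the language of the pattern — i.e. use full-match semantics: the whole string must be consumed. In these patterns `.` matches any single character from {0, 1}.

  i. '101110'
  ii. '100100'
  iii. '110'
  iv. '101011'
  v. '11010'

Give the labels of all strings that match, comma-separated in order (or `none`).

i, iv

i → match
ii → no match
iii → no match
iv → match
v → no match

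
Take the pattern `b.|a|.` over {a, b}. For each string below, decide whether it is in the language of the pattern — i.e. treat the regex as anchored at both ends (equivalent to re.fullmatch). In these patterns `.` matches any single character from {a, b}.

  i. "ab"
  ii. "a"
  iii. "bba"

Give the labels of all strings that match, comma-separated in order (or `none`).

i → no match
ii → match
iii → no match

ii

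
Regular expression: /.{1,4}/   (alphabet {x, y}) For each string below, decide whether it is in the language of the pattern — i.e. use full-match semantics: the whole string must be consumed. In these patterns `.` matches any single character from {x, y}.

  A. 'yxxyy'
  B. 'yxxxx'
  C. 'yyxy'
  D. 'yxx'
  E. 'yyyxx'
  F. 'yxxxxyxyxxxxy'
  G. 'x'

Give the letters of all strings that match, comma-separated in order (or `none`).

C, D, G

A → no match
B → no match
C → match
D → match
E → no match
F → no match
G → match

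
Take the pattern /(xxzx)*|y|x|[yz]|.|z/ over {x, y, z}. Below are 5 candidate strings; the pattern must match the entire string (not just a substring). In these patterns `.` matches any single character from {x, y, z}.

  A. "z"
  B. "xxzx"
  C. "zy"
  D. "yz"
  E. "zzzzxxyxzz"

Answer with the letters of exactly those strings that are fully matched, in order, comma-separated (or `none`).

A → match
B → match
C → no match
D → no match
E → no match

A, B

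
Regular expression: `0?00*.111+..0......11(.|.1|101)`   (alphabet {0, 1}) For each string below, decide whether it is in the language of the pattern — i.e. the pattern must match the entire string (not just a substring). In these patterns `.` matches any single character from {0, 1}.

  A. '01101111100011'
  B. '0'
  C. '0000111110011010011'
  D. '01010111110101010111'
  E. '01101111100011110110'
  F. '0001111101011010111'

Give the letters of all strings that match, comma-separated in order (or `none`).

A → no match
B → no match
C → no match
D → no match
E → no match
F → no match

none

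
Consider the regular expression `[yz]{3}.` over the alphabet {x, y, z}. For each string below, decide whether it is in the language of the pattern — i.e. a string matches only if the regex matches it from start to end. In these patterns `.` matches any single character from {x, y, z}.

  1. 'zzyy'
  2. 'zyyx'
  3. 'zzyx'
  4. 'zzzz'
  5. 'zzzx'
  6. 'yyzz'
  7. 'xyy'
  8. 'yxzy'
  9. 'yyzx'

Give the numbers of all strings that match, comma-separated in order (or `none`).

1, 2, 3, 4, 5, 6, 9

1 → match
2 → match
3 → match
4 → match
5 → match
6 → match
7 → no match
8 → no match
9 → match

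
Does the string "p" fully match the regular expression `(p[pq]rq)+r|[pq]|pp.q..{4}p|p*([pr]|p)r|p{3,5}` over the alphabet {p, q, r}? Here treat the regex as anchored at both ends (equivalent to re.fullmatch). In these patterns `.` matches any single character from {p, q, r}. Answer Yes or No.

Yes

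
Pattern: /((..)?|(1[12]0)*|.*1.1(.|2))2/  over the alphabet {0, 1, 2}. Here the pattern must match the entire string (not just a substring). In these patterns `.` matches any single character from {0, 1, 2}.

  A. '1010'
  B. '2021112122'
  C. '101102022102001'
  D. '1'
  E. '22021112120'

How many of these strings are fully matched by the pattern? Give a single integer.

1

A → no match — must end with '2'
B → match
C → no match — must end with '2'
D → no match — must end with '2'
E → no match — must end with '2'
Total matched: 1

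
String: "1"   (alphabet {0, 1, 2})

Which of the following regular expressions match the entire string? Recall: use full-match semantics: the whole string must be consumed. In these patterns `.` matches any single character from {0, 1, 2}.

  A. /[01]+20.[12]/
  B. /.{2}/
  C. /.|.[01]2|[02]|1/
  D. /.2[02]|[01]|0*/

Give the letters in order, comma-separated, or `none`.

A → no match
B → no match
C → match
D → match

C, D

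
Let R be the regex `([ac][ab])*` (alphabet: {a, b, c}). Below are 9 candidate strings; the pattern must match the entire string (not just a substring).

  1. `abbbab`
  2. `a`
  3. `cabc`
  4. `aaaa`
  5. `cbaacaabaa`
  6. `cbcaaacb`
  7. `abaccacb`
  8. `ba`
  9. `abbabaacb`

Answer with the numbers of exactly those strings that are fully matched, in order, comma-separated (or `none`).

4, 5, 6

1 → no match
2 → no match
3 → no match
4 → match
5 → match
6 → match
7 → no match
8 → no match
9 → no match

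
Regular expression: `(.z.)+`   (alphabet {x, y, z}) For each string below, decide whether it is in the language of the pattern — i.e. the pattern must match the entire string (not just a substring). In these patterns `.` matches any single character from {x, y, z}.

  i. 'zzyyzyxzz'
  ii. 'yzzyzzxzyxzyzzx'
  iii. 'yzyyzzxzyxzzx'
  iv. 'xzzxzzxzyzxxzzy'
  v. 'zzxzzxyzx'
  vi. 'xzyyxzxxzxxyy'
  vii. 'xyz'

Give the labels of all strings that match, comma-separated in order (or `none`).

i → match
ii → match
iii → no match
iv → no match
v → match
vi → no match
vii → no match

i, ii, v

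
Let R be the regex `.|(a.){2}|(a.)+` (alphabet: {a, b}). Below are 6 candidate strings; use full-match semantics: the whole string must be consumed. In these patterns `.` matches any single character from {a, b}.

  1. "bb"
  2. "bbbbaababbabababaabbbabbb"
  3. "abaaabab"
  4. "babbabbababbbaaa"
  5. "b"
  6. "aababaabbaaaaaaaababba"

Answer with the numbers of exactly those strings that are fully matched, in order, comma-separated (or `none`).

3, 5

1 → no match
2 → no match
3 → match
4 → no match
5 → match
6 → no match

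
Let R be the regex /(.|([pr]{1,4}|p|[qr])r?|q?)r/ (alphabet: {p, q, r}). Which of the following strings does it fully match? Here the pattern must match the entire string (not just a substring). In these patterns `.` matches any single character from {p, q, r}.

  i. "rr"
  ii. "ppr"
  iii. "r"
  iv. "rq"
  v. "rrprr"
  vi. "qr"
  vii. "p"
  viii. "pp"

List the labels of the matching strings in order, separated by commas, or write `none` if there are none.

i → match
ii → match
iii → match
iv → no match — must end with "r"
v → match
vi → match
vii → no match — must end with "r"
viii → no match — must end with "r"

i, ii, iii, v, vi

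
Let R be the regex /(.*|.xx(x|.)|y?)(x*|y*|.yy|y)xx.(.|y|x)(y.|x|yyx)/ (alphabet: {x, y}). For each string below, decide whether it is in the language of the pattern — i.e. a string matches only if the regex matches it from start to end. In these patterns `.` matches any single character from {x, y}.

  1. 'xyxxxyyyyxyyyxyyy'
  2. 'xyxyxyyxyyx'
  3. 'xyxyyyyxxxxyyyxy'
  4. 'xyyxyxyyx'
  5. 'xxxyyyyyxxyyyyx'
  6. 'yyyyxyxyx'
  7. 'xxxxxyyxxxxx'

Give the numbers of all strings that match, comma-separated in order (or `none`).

1 → no match
2 → no match
3 → no match
4 → no match
5 → match
6 → no match
7 → match

5, 7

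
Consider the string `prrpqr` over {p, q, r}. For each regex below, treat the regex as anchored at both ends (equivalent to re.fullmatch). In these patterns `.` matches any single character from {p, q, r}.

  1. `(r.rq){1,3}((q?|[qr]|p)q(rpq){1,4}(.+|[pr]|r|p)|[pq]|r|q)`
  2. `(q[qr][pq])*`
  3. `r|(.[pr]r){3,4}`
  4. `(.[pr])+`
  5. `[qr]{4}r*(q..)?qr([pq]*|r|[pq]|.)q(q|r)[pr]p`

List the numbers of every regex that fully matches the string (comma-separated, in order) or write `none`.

4

1 → no match — must start with `r`
2 → no match
3 → no match
4 → match
5 → no match — must end with `p`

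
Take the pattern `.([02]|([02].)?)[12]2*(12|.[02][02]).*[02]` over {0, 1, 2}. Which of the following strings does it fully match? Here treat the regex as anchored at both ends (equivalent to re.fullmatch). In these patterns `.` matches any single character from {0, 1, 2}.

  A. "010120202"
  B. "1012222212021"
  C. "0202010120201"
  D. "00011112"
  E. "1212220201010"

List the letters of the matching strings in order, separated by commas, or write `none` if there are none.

A. "010120202" → no match
B → no match
C → no match
D. "00011112" → no match
E → match

E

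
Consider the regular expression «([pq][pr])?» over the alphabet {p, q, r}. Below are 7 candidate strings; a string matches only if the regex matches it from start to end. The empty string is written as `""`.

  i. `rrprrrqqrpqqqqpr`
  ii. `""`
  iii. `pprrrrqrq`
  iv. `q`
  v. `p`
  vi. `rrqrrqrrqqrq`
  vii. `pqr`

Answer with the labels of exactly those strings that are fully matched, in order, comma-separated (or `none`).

i → no match
ii → match
iii → no match
iv → no match
v → no match
vi → no match
vii → no match

ii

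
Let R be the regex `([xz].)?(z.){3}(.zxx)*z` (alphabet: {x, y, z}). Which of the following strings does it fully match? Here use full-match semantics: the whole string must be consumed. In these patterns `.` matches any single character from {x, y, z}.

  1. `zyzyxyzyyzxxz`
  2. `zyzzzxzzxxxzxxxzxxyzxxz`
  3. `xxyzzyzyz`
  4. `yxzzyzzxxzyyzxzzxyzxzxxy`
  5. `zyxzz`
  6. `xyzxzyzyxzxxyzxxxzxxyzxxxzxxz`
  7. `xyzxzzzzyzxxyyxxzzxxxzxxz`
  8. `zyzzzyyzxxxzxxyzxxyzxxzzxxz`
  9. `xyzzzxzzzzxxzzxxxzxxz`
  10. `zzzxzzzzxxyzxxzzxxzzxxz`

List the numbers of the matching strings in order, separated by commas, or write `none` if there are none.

2, 6, 8, 9, 10

1 → no match
2 → match
3. `xxyzzyzyz` → no match
4 → no match — must end with `z`
5. `zyxzz` → no match
6 → match
7 → no match
8 → match
9 → match
10 → match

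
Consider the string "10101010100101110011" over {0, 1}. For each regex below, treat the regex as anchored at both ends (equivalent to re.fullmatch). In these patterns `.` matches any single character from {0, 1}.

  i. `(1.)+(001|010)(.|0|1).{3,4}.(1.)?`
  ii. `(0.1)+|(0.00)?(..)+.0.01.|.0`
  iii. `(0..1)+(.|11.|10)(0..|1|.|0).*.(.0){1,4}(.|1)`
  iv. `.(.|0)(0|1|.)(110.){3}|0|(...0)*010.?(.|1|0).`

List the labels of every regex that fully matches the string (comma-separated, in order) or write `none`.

i

i → match
ii → no match
iii → no match — must start with "0"
iv → no match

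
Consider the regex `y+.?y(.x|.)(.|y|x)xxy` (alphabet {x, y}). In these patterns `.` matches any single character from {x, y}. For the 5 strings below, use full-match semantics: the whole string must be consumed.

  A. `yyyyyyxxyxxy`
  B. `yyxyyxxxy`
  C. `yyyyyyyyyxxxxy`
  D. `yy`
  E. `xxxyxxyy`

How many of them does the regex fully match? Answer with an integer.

A. `yyyyyyxxyxxy` → match
B. `yyxyyxxxy` → match
C → match
D. `yy` → no match — must end with `xxy`
E. `xxxyxxyy` → no match — must start with `y`
Total matched: 3

3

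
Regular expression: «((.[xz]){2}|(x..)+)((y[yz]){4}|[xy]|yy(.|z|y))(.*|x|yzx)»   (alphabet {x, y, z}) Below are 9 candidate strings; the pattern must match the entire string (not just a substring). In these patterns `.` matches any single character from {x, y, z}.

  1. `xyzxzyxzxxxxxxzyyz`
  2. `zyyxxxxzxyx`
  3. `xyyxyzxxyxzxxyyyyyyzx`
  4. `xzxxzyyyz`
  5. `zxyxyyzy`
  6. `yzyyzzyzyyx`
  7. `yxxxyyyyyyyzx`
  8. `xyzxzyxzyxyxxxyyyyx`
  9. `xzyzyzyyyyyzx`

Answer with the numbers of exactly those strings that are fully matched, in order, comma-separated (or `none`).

1 → match
2 → no match
3 → match
4 → match
5 → match
6 → no match
7 → match
8 → match
9 → match

1, 3, 4, 5, 7, 8, 9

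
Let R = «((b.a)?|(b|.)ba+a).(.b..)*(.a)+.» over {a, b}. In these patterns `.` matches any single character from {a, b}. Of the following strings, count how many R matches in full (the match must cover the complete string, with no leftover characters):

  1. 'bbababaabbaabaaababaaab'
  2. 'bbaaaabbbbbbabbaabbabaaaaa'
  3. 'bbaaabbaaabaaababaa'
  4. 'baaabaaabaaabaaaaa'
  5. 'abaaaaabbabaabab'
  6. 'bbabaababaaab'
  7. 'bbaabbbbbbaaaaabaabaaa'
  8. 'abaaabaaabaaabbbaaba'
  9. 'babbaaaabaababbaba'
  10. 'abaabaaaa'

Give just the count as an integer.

1 → match
2 → match
3 → match
4 → no match
5 → match
6 → match
7 → no match
8 → no match
9 → no match
10 → no match
Total matched: 5

5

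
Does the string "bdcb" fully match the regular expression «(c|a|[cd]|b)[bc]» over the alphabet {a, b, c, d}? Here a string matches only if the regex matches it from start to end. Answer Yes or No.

No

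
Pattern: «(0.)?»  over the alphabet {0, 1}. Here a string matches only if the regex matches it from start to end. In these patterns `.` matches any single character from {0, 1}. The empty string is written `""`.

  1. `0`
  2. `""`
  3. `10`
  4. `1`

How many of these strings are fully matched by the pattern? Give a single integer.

1

1 → no match
2 → match
3 → no match
4 → no match
Total matched: 1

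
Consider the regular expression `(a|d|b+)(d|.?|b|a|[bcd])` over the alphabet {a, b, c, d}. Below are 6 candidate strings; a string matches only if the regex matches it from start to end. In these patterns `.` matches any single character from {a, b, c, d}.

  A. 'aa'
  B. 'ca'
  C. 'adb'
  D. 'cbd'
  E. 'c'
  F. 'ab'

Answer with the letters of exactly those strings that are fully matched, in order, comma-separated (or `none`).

A, F

A. 'aa' → match
B. 'ca' → no match
C. 'adb' → no match
D. 'cbd' → no match
E. 'c' → no match
F. 'ab' → match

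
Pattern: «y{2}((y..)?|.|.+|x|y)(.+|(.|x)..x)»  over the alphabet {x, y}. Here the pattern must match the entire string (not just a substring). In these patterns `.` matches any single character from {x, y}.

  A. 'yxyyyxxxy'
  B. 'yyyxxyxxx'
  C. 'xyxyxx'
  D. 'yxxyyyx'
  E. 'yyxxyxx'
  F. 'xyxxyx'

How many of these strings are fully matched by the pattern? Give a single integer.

2

A. 'yxyyyxxxy' → no match
B. 'yyyxxyxxx' → match
C. 'xyxyxx' → no match — must start with 'y'
D. 'yxxyyyx' → no match
E. 'yyxxyxx' → match
F. 'xyxxyx' → no match — must start with 'y'
Total matched: 2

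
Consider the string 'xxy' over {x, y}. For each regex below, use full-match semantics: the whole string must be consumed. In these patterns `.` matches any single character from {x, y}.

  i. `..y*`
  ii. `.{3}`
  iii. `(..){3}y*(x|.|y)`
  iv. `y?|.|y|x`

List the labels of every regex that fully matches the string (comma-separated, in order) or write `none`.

i → match
ii → match
iii → no match
iv → no match

i, ii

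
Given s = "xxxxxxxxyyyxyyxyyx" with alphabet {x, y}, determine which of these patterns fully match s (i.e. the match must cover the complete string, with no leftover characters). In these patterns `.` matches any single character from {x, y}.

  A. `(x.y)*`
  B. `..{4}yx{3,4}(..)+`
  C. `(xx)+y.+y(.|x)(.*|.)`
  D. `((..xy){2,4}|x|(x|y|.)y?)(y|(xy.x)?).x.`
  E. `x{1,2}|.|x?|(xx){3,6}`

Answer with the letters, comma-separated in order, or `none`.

C

A → no match
B → no match
C → match
D → no match
E → no match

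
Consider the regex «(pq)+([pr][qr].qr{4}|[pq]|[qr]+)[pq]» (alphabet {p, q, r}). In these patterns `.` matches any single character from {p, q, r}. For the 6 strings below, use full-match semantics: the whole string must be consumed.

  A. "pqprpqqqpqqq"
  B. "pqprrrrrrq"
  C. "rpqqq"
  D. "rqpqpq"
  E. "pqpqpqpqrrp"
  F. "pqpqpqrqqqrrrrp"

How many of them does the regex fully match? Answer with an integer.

A → no match
B → no match
C → no match — must start with "pq"
D → no match — must start with "pq"
E → match
F → match
Total matched: 2

2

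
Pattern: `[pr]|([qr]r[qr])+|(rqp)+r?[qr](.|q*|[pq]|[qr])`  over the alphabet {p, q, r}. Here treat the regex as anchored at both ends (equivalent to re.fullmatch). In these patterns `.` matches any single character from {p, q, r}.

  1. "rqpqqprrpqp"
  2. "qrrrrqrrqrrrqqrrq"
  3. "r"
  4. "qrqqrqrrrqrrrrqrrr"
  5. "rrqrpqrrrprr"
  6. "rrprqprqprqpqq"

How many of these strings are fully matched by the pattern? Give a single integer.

1 → no match
2 → no match
3 → match
4 → match
5 → no match
6 → no match
Total matched: 2

2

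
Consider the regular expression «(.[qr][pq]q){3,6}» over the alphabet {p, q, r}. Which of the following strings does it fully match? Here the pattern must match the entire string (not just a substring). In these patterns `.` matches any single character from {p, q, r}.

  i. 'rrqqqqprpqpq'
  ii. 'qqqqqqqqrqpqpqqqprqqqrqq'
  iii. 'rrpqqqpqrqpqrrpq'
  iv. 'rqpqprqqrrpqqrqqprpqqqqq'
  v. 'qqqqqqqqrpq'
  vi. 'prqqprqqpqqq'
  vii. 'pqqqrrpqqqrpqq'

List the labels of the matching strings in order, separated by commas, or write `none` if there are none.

i → no match
ii → match
iii → match
iv → match
v → no match
vi → match
vii → no match

ii, iii, iv, vi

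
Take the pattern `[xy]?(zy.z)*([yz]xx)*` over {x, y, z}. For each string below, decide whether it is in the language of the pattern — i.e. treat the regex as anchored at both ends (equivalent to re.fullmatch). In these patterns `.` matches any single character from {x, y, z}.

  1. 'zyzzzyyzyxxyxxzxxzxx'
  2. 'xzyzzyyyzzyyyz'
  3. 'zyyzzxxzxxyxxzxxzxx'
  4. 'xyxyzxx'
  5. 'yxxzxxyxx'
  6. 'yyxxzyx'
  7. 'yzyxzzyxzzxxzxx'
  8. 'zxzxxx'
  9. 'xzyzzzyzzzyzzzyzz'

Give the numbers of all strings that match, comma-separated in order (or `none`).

1 → match
2 → no match
3 → match
4 → no match
5 → match
6 → no match
7 → match
8 → no match
9 → match

1, 3, 5, 7, 9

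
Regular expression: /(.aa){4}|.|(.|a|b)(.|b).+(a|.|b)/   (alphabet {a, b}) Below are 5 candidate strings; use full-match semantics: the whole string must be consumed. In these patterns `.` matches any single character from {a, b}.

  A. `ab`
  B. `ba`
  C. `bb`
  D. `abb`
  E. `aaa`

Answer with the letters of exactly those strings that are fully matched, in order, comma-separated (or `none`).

none

A → no match
B → no match
C → no match
D → no match
E → no match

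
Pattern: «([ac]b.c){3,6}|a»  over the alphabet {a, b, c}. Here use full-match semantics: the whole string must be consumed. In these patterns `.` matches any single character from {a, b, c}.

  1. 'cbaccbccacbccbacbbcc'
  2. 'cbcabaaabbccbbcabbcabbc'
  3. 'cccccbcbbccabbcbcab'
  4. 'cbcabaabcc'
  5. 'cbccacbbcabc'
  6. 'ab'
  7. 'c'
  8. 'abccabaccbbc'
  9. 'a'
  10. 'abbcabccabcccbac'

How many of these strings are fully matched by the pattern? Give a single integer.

3

1 → no match
2 → no match
3 → no match
4 → no match
5 → no match
6 → no match
7 → no match
8 → match
9 → match
10 → match
Total matched: 3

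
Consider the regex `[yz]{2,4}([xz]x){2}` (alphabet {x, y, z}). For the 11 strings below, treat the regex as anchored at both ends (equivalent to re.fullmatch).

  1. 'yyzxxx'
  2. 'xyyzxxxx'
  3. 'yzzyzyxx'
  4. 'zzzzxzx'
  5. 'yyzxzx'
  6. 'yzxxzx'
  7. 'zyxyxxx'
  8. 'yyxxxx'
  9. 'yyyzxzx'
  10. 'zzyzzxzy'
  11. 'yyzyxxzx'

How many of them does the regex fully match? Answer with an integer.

7

1. 'yyzxxx' → match
2. 'xyyzxxxx' → no match
3. 'yzzyzyxx' → no match
4. 'zzzzxzx' → match
5. 'yyzxzx' → match
6. 'yzxxzx' → match
7. 'zyxyxxx' → no match
8. 'yyxxxx' → match
9. 'yyyzxzx' → match
10. 'zzyzzxzy' → no match — must end with 'x'
11. 'yyzyxxzx' → match
Total matched: 7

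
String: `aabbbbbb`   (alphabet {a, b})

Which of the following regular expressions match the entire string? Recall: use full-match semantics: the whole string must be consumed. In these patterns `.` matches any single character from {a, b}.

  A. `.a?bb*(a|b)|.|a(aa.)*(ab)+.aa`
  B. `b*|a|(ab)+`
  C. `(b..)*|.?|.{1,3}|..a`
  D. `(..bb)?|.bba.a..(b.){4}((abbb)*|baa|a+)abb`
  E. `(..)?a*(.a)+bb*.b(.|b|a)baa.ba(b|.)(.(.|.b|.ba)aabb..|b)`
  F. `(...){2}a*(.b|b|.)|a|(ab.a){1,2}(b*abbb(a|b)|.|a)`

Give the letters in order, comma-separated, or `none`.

A, F

A → match
B → no match
C → no match
D → no match
E → no match
F → match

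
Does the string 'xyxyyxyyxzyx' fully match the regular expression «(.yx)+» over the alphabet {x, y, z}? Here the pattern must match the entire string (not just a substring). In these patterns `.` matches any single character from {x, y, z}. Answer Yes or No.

Yes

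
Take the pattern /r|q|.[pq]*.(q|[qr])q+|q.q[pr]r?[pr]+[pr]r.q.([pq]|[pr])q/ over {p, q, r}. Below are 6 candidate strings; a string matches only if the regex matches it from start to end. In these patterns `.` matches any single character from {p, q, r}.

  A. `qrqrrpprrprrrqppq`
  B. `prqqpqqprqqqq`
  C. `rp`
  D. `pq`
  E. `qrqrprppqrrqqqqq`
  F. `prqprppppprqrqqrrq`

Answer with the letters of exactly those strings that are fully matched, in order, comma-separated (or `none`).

A → match
B → no match
C. `rp` → no match
D. `pq` → no match
E → no match
F → no match

A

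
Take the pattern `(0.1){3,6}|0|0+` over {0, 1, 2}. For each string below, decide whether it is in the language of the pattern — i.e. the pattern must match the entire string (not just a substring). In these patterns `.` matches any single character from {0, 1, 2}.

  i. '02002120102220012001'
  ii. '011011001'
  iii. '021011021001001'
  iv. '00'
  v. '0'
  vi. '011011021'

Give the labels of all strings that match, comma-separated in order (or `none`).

i → no match
ii → match
iii → match
iv → match
v → match
vi → match

ii, iii, iv, v, vi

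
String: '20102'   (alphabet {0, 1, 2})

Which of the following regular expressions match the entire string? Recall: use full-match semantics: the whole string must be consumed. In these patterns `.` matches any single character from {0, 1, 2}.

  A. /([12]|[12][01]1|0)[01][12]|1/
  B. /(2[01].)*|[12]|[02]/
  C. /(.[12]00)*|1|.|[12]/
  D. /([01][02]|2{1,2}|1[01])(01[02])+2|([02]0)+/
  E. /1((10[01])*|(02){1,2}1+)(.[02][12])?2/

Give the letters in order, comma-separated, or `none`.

A → match
B → no match
C → no match
D → match
E → no match — must start with '1'

A, D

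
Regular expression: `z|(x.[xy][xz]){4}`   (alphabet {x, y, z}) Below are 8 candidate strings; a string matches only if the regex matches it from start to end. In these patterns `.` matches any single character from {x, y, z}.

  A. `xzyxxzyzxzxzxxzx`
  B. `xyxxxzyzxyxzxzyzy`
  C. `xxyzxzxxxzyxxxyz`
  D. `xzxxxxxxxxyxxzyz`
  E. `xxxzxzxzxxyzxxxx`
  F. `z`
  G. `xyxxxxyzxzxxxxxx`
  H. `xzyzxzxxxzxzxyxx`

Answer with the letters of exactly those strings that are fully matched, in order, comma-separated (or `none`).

A → no match
B → no match
C → match
D → match
E → match
F → match
G → match
H → match

C, D, E, F, G, H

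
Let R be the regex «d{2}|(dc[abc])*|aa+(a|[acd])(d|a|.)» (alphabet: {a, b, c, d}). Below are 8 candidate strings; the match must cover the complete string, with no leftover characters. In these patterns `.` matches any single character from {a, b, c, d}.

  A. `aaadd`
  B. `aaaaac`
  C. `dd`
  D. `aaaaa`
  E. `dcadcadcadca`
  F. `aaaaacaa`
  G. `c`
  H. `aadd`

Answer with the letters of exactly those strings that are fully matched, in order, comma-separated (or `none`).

A, B, C, D, E, H

A → match
B → match
C → match
D → match
E → match
F → no match
G → no match
H → match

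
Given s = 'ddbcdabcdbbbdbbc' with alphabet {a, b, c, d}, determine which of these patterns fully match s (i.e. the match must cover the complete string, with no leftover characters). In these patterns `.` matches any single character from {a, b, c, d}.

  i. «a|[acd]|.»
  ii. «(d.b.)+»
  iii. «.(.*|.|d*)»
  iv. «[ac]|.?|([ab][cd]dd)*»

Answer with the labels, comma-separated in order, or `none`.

i → no match
ii → match
iii → match
iv → no match

ii, iii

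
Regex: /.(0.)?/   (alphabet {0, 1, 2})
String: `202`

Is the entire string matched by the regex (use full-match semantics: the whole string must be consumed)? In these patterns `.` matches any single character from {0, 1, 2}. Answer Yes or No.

Yes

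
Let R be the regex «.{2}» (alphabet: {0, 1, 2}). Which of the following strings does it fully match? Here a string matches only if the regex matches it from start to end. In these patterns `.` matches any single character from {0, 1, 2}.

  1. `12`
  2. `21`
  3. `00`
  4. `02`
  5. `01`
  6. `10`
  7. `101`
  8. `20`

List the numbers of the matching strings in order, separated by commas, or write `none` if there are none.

1, 2, 3, 4, 5, 6, 8

1 → match
2 → match
3 → match
4 → match
5 → match
6 → match
7 → no match
8 → match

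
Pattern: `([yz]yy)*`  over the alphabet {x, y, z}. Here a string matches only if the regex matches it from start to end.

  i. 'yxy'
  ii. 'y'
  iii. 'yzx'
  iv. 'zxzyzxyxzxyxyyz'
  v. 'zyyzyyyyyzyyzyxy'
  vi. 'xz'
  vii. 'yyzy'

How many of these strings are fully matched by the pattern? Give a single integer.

i → no match
ii → no match
iii → no match
iv → no match
v → no match
vi → no match
vii → no match
Total matched: 0

0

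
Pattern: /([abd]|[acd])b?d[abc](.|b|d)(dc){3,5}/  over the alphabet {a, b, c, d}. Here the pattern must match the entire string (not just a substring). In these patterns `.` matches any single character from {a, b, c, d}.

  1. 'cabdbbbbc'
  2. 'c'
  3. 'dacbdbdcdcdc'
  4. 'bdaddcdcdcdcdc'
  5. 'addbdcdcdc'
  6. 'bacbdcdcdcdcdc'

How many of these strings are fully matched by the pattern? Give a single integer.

1

1. 'cabdbbbbc' → no match — must end with 'dc'
2. 'c' → no match — must end with 'dc'
3. 'dacbdbdcdcdc' → no match
4 → match
5. 'addbdcdcdc' → no match
6 → no match
Total matched: 1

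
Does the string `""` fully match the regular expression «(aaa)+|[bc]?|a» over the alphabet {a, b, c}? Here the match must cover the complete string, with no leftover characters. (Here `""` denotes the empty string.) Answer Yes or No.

Yes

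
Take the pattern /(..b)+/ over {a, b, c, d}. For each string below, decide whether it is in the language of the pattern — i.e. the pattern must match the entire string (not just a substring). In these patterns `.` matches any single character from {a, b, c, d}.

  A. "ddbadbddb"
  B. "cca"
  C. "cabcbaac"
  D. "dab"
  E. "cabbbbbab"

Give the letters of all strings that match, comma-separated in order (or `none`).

A. "ddbadbddb" → match
B. "cca" → no match — must end with "b"
C. "cabcbaac" → no match — must end with "b"
D. "dab" → match
E. "cabbbbbab" → match

A, D, E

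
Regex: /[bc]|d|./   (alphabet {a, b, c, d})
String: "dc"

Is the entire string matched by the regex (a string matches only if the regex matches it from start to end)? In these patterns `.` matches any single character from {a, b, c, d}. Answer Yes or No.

No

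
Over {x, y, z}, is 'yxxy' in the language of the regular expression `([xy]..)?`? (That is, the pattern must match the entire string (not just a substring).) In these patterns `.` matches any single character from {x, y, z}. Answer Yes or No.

No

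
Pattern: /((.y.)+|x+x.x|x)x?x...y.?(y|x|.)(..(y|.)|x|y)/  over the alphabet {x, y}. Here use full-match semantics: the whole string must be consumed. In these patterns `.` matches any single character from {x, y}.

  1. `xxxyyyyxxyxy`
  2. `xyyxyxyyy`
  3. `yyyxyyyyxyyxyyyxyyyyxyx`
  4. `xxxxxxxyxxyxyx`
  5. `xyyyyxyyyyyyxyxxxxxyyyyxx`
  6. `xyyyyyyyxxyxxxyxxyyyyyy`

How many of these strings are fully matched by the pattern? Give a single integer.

1 → match
2 → no match
3 → match
4 → match
5 → match
6 → match
Total matched: 5

5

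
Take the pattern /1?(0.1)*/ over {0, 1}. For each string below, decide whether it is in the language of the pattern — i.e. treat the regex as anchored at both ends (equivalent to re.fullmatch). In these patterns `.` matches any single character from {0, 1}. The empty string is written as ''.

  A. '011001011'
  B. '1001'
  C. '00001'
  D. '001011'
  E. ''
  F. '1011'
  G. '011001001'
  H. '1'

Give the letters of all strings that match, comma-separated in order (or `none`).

A → match
B → match
C → no match
D → match
E → match
F → match
G → match
H → match

A, B, D, E, F, G, H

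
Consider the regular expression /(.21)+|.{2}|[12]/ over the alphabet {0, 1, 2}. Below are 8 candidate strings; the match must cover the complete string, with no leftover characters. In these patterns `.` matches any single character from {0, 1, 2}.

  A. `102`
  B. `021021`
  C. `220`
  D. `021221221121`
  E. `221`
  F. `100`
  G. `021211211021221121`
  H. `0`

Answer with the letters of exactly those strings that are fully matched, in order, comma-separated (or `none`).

B, D, E

A → no match
B → match
C → no match
D → match
E → match
F → no match
G → no match
H → no match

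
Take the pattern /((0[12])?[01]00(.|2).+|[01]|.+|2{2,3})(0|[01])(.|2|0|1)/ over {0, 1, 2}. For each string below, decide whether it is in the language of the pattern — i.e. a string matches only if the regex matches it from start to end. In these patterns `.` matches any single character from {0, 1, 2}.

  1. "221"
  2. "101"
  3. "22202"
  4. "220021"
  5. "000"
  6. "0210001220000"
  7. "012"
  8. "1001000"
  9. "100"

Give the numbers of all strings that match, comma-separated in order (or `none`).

2, 3, 5, 6, 7, 8, 9

1 → no match
2 → match
3 → match
4 → no match
5 → match
6 → match
7 → match
8 → match
9 → match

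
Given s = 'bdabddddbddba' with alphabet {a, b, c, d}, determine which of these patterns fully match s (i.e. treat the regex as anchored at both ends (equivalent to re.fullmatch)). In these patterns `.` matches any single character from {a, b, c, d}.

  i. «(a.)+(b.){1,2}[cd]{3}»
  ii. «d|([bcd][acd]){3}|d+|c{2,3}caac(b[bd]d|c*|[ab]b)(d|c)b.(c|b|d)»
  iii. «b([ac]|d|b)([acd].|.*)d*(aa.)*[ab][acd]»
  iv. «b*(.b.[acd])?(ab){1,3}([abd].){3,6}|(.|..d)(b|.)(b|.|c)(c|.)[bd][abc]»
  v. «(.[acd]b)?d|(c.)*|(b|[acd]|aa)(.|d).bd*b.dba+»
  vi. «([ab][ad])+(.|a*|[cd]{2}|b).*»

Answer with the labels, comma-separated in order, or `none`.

iii, v, vi

i → no match — must start with 'a'
ii → no match
iii → match
iv → no match
v → match
vi → match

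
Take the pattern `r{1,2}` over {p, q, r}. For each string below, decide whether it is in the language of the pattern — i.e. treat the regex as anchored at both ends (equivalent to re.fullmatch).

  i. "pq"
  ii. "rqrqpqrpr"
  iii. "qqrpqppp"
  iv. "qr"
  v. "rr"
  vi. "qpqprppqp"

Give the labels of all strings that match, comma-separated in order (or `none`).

i → no match — must start with "r"
ii → no match
iii → no match — must start with "r"
iv → no match — must start with "r"
v → match
vi → no match — must start with "r"

v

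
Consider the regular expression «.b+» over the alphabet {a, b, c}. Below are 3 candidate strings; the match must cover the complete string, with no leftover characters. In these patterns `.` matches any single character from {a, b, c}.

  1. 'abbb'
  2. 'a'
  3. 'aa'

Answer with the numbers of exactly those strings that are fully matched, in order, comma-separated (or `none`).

1 → match
2 → no match — must end with 'b'
3 → no match — must end with 'b'

1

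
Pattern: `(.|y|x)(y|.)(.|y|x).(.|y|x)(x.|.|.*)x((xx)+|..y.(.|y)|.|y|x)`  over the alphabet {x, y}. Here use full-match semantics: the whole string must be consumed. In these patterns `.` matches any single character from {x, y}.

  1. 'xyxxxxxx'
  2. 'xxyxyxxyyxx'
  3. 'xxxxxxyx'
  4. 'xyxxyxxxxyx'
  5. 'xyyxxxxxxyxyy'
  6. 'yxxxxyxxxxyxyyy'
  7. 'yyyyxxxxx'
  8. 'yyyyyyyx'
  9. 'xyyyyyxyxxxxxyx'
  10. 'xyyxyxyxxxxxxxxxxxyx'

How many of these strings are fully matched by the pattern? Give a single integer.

4

1 → match
2 → match
3 → no match
4 → no match
5 → no match
6 → match
7 → match
8 → no match
9 → no match
10 → no match
Total matched: 4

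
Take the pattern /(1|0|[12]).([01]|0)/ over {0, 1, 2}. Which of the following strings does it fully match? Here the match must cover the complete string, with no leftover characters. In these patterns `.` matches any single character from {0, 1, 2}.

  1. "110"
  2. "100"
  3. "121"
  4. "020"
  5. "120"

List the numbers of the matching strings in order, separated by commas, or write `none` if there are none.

1. "110" → match
2. "100" → match
3. "121" → match
4. "020" → match
5. "120" → match

1, 2, 3, 4, 5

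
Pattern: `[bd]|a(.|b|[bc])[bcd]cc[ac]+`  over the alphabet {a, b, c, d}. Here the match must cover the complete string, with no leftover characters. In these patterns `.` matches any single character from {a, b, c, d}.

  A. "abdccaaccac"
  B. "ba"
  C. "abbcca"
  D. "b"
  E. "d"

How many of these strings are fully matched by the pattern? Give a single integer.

A → match
B → no match
C → match
D → match
E → match
Total matched: 4

4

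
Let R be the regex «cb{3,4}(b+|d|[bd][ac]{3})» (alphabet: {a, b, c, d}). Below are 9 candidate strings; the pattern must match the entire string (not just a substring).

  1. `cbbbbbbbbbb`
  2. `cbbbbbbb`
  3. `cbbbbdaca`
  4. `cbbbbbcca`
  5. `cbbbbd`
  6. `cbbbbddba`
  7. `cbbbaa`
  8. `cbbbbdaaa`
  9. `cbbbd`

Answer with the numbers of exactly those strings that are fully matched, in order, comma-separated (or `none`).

1, 2, 3, 4, 5, 8, 9

1 → match
2 → match
3 → match
4 → match
5 → match
6 → no match
7 → no match
8 → match
9 → match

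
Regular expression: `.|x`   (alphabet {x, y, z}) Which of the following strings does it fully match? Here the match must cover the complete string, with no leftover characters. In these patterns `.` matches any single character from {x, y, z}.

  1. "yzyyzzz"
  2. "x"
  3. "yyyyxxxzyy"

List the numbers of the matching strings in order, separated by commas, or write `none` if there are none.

1 → no match
2 → match
3 → no match

2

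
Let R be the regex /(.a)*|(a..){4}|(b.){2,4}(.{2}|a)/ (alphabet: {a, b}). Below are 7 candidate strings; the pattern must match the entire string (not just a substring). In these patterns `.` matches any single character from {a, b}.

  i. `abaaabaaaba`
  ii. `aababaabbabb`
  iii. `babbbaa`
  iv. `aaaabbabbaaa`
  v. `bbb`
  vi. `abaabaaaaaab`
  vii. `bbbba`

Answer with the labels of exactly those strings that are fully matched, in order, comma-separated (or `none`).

i → no match
ii → match
iii → match
iv → match
v → no match
vi → match
vii → match

ii, iii, iv, vi, vii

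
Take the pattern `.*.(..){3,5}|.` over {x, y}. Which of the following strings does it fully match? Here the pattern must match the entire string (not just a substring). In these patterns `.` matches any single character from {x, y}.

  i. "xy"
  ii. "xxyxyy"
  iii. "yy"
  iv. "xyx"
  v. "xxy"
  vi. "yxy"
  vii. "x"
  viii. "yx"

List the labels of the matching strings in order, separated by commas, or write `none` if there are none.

vii

i. "xy" → no match
ii. "xxyxyy" → no match
iii. "yy" → no match
iv. "xyx" → no match
v. "xxy" → no match
vi. "yxy" → no match
vii. "x" → match
viii. "yx" → no match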